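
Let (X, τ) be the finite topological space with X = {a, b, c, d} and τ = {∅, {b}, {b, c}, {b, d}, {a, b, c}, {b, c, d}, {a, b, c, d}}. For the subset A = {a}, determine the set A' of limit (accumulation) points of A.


A' = ∅

For each x ∈ X, list the open sets U ∈ τ with x ∈ U, then check whether U ∩ (A ∖ {x}) ≠ ∅ for every such U.
  x = a: open {a, b, c} ∋ x has {a, b, c} ∩ (A ∖ {a}) = ∅, so x is NOT a limit point.
  x = b: open {b} ∋ x has {b} ∩ (A ∖ {b}) = ∅, so x is NOT a limit point.
  x = c: open {b, c} ∋ x has {b, c} ∩ (A ∖ {c}) = ∅, so x is NOT a limit point.
  x = d: open {b, d} ∋ x has {b, d} ∩ (A ∖ {d}) = ∅, so x is NOT a limit point.
Collecting: A' = ∅.


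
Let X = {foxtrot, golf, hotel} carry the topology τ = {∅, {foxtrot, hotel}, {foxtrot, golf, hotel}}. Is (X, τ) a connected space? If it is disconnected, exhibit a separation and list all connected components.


(X, τ) is connected.

Find clopen sets (U ∈ τ with X ∖ U ∈ τ):
  U = ∅, X ∖ U = {foxtrot, golf, hotel} — both open, so U is clopen.
  U = {foxtrot, golf, hotel}, X ∖ U = ∅ — both open, so U is clopen.
Only trivial clopens (∅ and X) exist, so (X, τ) is connected.
Compute connected components by grouping points that agree on all clopens:
  component: {foxtrot, golf, hotel}


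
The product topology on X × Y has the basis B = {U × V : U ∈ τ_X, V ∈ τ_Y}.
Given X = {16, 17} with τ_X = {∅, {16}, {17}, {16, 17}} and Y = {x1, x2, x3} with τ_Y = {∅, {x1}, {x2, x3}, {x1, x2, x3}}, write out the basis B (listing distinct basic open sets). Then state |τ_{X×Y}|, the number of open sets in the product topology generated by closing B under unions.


Basis B = {∅ × ∅, {16} × {x1}, {17} × {x1}, {16, 17} × {x1}, {16} × {x2, x3}, {17} × {x2, x3}, {16} × {x1, x2, x3}, {17} × {x1, x2, x3}, {16, 17} × {x2, x3}, {16, 17} × {x1, x2, x3}}; |τ_{X×Y}| = 16.

Enumerate products U × V with U ∈ τ_X, V ∈ τ_Y (deduplicated):
  ∅ × ∅ = {} (∅)
  {16} × {x1} = {(16,x1)}
  {17} × {x1} = {(17,x1)}
  {16, 17} × {x1} = {(16,x1), (17,x1)}
  {16} × {x2, x3} = {(16,x2), (16,x3)}
  {17} × {x2, x3} = {(17,x2), (17,x3)}
  {16} × {x1, x2, x3} = {(16,x1), (16,x2), (16,x3)}
  {17} × {x1, x2, x3} = {(17,x1), (17,x2), (17,x3)}
  {16, 17} × {x2, x3} = {(16,x2), (16,x3), (17,x2), (17,x3)}
  {16, 17} × {x1, x2, x3} = {(16,x1), (16,x2), (16,x3), (17,x1), (17,x2), (17,x3)}
These 10 distinct sets form the basis B.
Close under arbitrary unions to get τ_{X×Y}; counting gives |τ_{X×Y}| = 16.


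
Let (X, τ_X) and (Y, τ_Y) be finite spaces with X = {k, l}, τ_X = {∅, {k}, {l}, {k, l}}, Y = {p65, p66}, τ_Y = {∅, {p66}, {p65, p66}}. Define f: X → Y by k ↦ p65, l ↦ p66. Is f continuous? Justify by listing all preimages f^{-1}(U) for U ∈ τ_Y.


f IS continuous.

Compute f^{-1}(U) for each U ∈ τ_Y:
  U = ∅: f^{-1}(U) = ∅ ∈ τ_X ✓.
  U = {p66}: f^{-1}(U) = {l} ∈ τ_X ✓.
  U = {p65, p66}: f^{-1}(U) = {k, l} ∈ τ_X ✓.
Every preimage lies in τ_X, so f IS continuous.


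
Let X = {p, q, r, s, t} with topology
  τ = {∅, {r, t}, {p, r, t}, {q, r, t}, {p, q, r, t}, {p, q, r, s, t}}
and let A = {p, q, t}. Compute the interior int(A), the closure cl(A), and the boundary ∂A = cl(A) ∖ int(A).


int(A) = ∅, cl(A) = {p, q, r, s, t}, ∂A = {p, q, r, s, t}.

Closed sets in (X, τ) are complements of opens:
  closed(X, τ) = {∅, {s}, {p, s}, {q, s}, {p, q, s}, {p, q, r, s, t}}.
int(A) = ⋃ {U ∈ τ : U ⊆ A}. Opens contained in A: ∅.
Taking the union of these: int(A) = ∅.
cl(A) = ⋂ {C closed : A ⊆ C}. Closed sets containing A: {p, q, r, s, t}.
Intersecting these: cl(A) = {p, q, r, s, t}.
∂A = cl(A) ∖ int(A) = {p, q, r, s, t} ∖ ∅ = {p, q, r, s, t}.


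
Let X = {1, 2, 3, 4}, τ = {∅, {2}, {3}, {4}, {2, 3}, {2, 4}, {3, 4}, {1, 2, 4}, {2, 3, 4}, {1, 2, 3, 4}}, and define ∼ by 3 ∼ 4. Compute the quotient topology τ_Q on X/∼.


X/∼ = {[1], [2], [3=4]}; |τ_Q| = 5.

Equivalence classes: [1], [2], [3=4].
Quotient map π: X → X/∼ sends 1 ↦ [1], 2 ↦ [2], 3 ↦ [3=4], 4 ↦ [3=4].
For each subset V ⊆ X/∼, compute π^{-1}(V) ⊆ X and check whether π^{-1}(V) ∈ τ. V is open in τ_Q iff π^{-1}(V) ∈ τ.
  V = {}: π^{-1}(V) = ∅ ∈ τ ✓.
  V = {[1]}: π^{-1}(V) = {1} ∉ τ ✗.
  V = {[2]}: π^{-1}(V) = {2} ∈ τ ✓.
  V = {[1], [2]}: π^{-1}(V) = {1, 2} ∉ τ ✗.
  V = {[3=4]}: π^{-1}(V) = {3, 4} ∈ τ ✓.
  V = {[1], [3=4]}: π^{-1}(V) = {1, 3, 4} ∉ τ ✗.
  V = {[2], [3=4]}: π^{-1}(V) = {2, 3, 4} ∈ τ ✓.
  V = {[1], [2], [3=4]}: π^{-1}(V) = {1, 2, 3, 4} ∈ τ ✓.
Open sets in the quotient: τ_Q = {{}, {[2]}, {[3=4]}, {[2], [3=4]}, {[1], [2], [3=4]}} (5 elements).


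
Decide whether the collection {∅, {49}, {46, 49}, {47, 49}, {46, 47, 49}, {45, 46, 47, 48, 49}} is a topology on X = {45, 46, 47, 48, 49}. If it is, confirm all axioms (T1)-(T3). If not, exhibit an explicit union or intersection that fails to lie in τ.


τ IS a topology on X.

Axiom (T1): ∅ ∈ τ? Yes; X ∈ τ? Yes.
Axiom (T2/T3): check pairwise unions and intersections of members of τ.
All pairwise intersections and unions checked — each lies in τ. Therefore τ satisfies (T1), (T2), (T3): it IS a topology on X.


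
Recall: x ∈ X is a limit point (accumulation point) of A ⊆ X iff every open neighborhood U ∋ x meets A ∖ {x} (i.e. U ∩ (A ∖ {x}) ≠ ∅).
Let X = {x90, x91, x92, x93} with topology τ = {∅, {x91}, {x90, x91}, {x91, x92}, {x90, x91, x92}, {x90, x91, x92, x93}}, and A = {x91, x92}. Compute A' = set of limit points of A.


A' = {x90, x92, x93}

For each x ∈ X, list the open sets U ∈ τ with x ∈ U, then check whether U ∩ (A ∖ {x}) ≠ ∅ for every such U.
  x = x90: opens ∋ x are {x90, x91}, {x90, x91, x92}, {x90, x91, x92, x93}; each meets A ∖ {x90}, so x IS a limit point.
  x = x91: open {x91} ∋ x has {x91} ∩ (A ∖ {x91}) = ∅, so x is NOT a limit point.
  x = x92: opens ∋ x are {x91, x92}, {x90, x91, x92}, {x90, x91, x92, x93}; each meets A ∖ {x92}, so x IS a limit point.
  x = x93: opens ∋ x are {x90, x91, x92, x93}; each meets A ∖ {x93}, so x IS a limit point.
Collecting: A' = {x90, x92, x93}.


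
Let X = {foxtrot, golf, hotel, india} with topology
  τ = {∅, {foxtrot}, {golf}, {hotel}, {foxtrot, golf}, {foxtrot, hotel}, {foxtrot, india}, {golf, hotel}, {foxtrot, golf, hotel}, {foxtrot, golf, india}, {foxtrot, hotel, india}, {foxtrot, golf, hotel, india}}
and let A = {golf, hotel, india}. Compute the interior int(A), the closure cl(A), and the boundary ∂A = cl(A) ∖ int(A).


int(A) = {golf, hotel}, cl(A) = {golf, hotel, india}, ∂A = {india}.

Closed sets in (X, τ) are complements of opens:
  closed(X, τ) = {∅, {golf}, {hotel}, {india}, {foxtrot, india}, {golf, hotel}, {golf, india}, {hotel, india}, {foxtrot, golf, india}, {foxtrot, hotel, india}, {golf, hotel, india}, {foxtrot, golf, hotel, india}}.
int(A) = ⋃ {U ∈ τ : U ⊆ A}. Opens contained in A: ∅, {golf}, {hotel}, {golf, hotel}.
Taking the union of these: int(A) = {golf, hotel}.
cl(A) = ⋂ {C closed : A ⊆ C}. Closed sets containing A: {golf, hotel, india}, {foxtrot, golf, hotel, india}.
Intersecting these: cl(A) = {golf, hotel, india}.
∂A = cl(A) ∖ int(A) = {golf, hotel, india} ∖ {golf, hotel} = {india}.


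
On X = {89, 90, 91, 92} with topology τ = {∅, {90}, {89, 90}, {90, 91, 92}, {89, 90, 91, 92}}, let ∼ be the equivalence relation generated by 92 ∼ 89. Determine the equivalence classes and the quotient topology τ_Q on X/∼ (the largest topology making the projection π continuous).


X/∼ = {[89=92], [90], [91]}; |τ_Q| = 3.

Equivalence classes: [89=92], [90], [91].
Quotient map π: X → X/∼ sends 89 ↦ [89=92], 90 ↦ [90], 91 ↦ [91], 92 ↦ [89=92].
For each subset V ⊆ X/∼, compute π^{-1}(V) ⊆ X and check whether π^{-1}(V) ∈ τ. V is open in τ_Q iff π^{-1}(V) ∈ τ.
  V = {}: π^{-1}(V) = ∅ ∈ τ ✓.
  V = {[89=92]}: π^{-1}(V) = {89, 92} ∉ τ ✗.
  V = {[90]}: π^{-1}(V) = {90} ∈ τ ✓.
  V = {[89=92], [90]}: π^{-1}(V) = {89, 90, 92} ∉ τ ✗.
  V = {[91]}: π^{-1}(V) = {91} ∉ τ ✗.
  V = {[89=92], [91]}: π^{-1}(V) = {89, 91, 92} ∉ τ ✗.
  V = {[90], [91]}: π^{-1}(V) = {90, 91} ∉ τ ✗.
  V = {[89=92], [90], [91]}: π^{-1}(V) = {89, 90, 91, 92} ∈ τ ✓.
Open sets in the quotient: τ_Q = {{}, {[90]}, {[89=92], [90], [91]}} (3 elements).


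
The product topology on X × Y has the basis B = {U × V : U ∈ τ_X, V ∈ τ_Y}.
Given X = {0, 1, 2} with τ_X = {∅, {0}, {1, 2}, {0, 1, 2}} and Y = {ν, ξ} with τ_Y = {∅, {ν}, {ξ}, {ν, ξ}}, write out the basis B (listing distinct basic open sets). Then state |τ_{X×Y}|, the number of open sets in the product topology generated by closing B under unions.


Basis B = {∅ × ∅, {0} × {ν}, {0} × {ξ}, {0} × {ν, ξ}, {1, 2} × {ν}, {1, 2} × {ξ}, {0, 1, 2} × {ν}, {0, 1, 2} × {ξ}, {1, 2} × {ν, ξ}, {0, 1, 2} × {ν, ξ}}; |τ_{X×Y}| = 16.

Enumerate products U × V with U ∈ τ_X, V ∈ τ_Y (deduplicated):
  ∅ × ∅ = {} (∅)
  {0} × {ν} = {(0,ν)}
  {0} × {ξ} = {(0,ξ)}
  {0} × {ν, ξ} = {(0,ν), (0,ξ)}
  {1, 2} × {ν} = {(1,ν), (2,ν)}
  {1, 2} × {ξ} = {(1,ξ), (2,ξ)}
  {0, 1, 2} × {ν} = {(0,ν), (1,ν), (2,ν)}
  {0, 1, 2} × {ξ} = {(0,ξ), (1,ξ), (2,ξ)}
  {1, 2} × {ν, ξ} = {(1,ν), (1,ξ), (2,ν), (2,ξ)}
  {0, 1, 2} × {ν, ξ} = {(0,ν), (0,ξ), (1,ν), (1,ξ), (2,ν), (2,ξ)}
These 10 distinct sets form the basis B.
Close under arbitrary unions to get τ_{X×Y}; counting gives |τ_{X×Y}| = 16.


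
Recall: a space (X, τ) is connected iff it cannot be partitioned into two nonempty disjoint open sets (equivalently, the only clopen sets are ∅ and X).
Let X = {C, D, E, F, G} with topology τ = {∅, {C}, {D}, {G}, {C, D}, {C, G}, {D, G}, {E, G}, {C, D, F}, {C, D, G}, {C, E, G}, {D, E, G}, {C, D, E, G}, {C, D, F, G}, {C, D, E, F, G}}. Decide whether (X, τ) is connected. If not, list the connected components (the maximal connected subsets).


(X, τ) is disconnected; components = [{E, G}, {C, D, F}].

Find clopen sets (U ∈ τ with X ∖ U ∈ τ):
  U = ∅, X ∖ U = {C, D, E, F, G} — both open, so U is clopen.
  U = {E, G}, X ∖ U = {C, D, F} — both open, so U is clopen.
  U = {C, D, F}, X ∖ U = {E, G} — both open, so U is clopen.
  U = {C, D, E, F, G}, X ∖ U = ∅ — both open, so U is clopen.
Nontrivial clopen(s) exist: e.g. {C, D, F}. So (X, τ) is disconnected.
Compute connected components by grouping points that agree on all clopens:
  component: {E, G}
  component: {C, D, F}


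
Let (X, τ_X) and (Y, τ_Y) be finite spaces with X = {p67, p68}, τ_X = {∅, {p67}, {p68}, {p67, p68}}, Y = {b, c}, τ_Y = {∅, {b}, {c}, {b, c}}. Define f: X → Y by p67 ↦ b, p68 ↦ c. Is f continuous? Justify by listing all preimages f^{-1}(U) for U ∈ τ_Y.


f IS continuous.

Compute f^{-1}(U) for each U ∈ τ_Y:
  U = ∅: f^{-1}(U) = ∅ ∈ τ_X ✓.
  U = {b}: f^{-1}(U) = {p67} ∈ τ_X ✓.
  U = {c}: f^{-1}(U) = {p68} ∈ τ_X ✓.
  U = {b, c}: f^{-1}(U) = {p67, p68} ∈ τ_X ✓.
Every preimage lies in τ_X, so f IS continuous.


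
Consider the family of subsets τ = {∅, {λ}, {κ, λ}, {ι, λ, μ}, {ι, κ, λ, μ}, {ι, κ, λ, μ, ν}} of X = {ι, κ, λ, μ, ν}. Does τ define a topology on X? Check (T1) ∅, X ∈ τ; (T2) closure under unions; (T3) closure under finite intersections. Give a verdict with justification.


τ IS a topology on X.

Axiom (T1): ∅ ∈ τ? Yes; X ∈ τ? Yes.
Axiom (T2/T3): check pairwise unions and intersections of members of τ.
All pairwise intersections and unions checked — each lies in τ. Therefore τ satisfies (T1), (T2), (T3): it IS a topology on X.


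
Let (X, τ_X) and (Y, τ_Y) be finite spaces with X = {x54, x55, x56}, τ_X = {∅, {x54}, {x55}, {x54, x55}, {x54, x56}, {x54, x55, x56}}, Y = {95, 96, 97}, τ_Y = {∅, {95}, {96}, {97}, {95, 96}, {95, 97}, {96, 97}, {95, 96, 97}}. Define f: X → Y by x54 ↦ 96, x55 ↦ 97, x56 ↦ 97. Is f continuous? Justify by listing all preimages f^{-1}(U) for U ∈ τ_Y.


f is NOT continuous.

Compute f^{-1}(U) for each U ∈ τ_Y:
  U = ∅: f^{-1}(U) = ∅ ∈ τ_X ✓.
  U = {95}: f^{-1}(U) = ∅ ∈ τ_X ✓.
  U = {96}: f^{-1}(U) = {x54} ∈ τ_X ✓.
  U = {97}: f^{-1}(U) = {x55, x56} ∉ τ_X ✗.
  U = {95, 96}: f^{-1}(U) = {x54} ∈ τ_X ✓.
  U = {95, 97}: f^{-1}(U) = {x55, x56} ∉ τ_X ✗.
  U = {96, 97}: f^{-1}(U) = {x54, x55, x56} ∈ τ_X ✓.
  U = {95, 96, 97}: f^{-1}(U) = {x54, x55, x56} ∈ τ_X ✓.
Found U = {97} with f^{-1}(U) = {x55, x56} not in τ_X. Therefore f is NOT continuous.


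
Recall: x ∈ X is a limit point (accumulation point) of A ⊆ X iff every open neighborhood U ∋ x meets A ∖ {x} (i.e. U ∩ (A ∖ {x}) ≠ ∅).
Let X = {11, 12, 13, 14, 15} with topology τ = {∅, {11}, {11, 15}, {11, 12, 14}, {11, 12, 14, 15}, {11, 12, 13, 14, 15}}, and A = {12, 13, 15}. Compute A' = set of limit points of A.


A' = {13, 14}

For each x ∈ X, list the open sets U ∈ τ with x ∈ U, then check whether U ∩ (A ∖ {x}) ≠ ∅ for every such U.
  x = 11: open {11} ∋ x has {11} ∩ (A ∖ {11}) = ∅, so x is NOT a limit point.
  x = 12: open {11, 12, 14} ∋ x has {11, 12, 14} ∩ (A ∖ {12}) = ∅, so x is NOT a limit point.
  x = 13: opens ∋ x are {11, 12, 13, 14, 15}; each meets A ∖ {13}, so x IS a limit point.
  x = 14: opens ∋ x are {11, 12, 14}, {11, 12, 14, 15}, {11, 12, 13, 14, 15}; each meets A ∖ {14}, so x IS a limit point.
  x = 15: open {11, 15} ∋ x has {11, 15} ∩ (A ∖ {15}) = ∅, so x is NOT a limit point.
Collecting: A' = {13, 14}.


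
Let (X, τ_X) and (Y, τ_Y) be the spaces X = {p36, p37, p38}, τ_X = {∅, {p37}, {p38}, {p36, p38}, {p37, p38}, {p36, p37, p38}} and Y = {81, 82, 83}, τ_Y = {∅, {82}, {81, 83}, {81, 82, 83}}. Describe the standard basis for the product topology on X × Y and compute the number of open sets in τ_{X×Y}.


Basis B = {∅ × ∅, {p37} × {82}, {p38} × {82}, {p36, p38} × {82}, {p37} × {81, 83}, {p37, p38} × {82}, {p38} × {81, 83}, {p36, p37, p38} × {82}, {p37} × {81, 82, 83}, {p38} × {81, 82, 83}, {p36, p38} × {81, 83}, {p37, p38} × {81, 83}, {p36, p38} × {81, 82, 83}, {p36, p37, p38} × {81, 83}, {p37, p38} × {81, 82, 83}, {p36, p37, p38} × {81, 82, 83}}; |τ_{X×Y}| = 36.

Enumerate products U × V with U ∈ τ_X, V ∈ τ_Y (deduplicated):
  ∅ × ∅ = {} (∅)
  {p37} × {82} = {(p37,82)}
  {p38} × {82} = {(p38,82)}
  {p36, p38} × {82} = {(p36,82), (p38,82)}
  {p37} × {81, 83} = {(p37,81), (p37,83)}
  {p37, p38} × {82} = {(p37,82), (p38,82)}
  {p38} × {81, 83} = {(p38,81), (p38,83)}
  {p36, p37, p38} × {82} = {(p36,82), (p37,82), (p38,82)}
  {p37} × {81, 82, 83} = {(p37,81), (p37,82), (p37,83)}
  {p38} × {81, 82, 83} = {(p38,81), (p38,82), (p38,83)}
  {p36, p38} × {81, 83} = {(p36,81), (p36,83), (p38,81), (p38,83)}
  {p37, p38} × {81, 83} = {(p37,81), (p37,83), (p38,81), (p38,83)}
  {p36, p38} × {81, 82, 83} = {(p36,81), (p36,82), (p36,83), (p38,81), (p38,82), (p38,83)}
  {p36, p37, p38} × {81, 83} = {(p36,81), (p36,83), (p37,81), (p37,83), (p38,81), (p38,83)}
  {p37, p38} × {81, 82, 83} = {(p37,81), (p37,82), (p37,83), (p38,81), (p38,82), (p38,83)}
  {p36, p37, p38} × {81, 82, 83} = {(p36,81), (p36,82), (p36,83), (p37,81), (p37,82), (p37,83), (p38,81), (p38,82), (p38,83)}
These 16 distinct sets form the basis B.
Close under arbitrary unions to get τ_{X×Y}; counting gives |τ_{X×Y}| = 36.


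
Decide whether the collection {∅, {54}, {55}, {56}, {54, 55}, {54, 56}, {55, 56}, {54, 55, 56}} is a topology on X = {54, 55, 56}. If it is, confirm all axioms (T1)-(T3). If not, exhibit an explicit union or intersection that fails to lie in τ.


τ IS a topology on X.

Axiom (T1): ∅ ∈ τ? Yes; X ∈ τ? Yes.
Axiom (T2/T3): check pairwise unions and intersections of members of τ.
All pairwise intersections and unions checked — each lies in τ. Therefore τ satisfies (T1), (T2), (T3): it IS a topology on X.


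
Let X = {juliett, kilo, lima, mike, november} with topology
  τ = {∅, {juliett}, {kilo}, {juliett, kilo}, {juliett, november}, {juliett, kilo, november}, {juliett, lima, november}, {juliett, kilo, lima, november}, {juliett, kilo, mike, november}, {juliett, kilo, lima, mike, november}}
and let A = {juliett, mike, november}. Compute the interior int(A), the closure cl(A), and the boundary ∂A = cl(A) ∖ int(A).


int(A) = {juliett, november}, cl(A) = {juliett, lima, mike, november}, ∂A = {lima, mike}.

Closed sets in (X, τ) are complements of opens:
  closed(X, τ) = {∅, {lima}, {mike}, {kilo, mike}, {lima, mike}, {kilo, lima, mike}, {lima, mike, november}, {juliett, lima, mike, november}, {kilo, lima, mike, november}, {juliett, kilo, lima, mike, november}}.
int(A) = ⋃ {U ∈ τ : U ⊆ A}. Opens contained in A: ∅, {juliett}, {juliett, november}.
Taking the union of these: int(A) = {juliett, november}.
cl(A) = ⋂ {C closed : A ⊆ C}. Closed sets containing A: {juliett, lima, mike, november}, {juliett, kilo, lima, mike, november}.
Intersecting these: cl(A) = {juliett, lima, mike, november}.
∂A = cl(A) ∖ int(A) = {juliett, lima, mike, november} ∖ {juliett, november} = {lima, mike}.


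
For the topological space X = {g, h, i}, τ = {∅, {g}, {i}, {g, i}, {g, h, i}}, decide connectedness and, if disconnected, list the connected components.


(X, τ) is connected.

Find clopen sets (U ∈ τ with X ∖ U ∈ τ):
  U = ∅, X ∖ U = {g, h, i} — both open, so U is clopen.
  U = {g, h, i}, X ∖ U = ∅ — both open, so U is clopen.
Only trivial clopens (∅ and X) exist, so (X, τ) is connected.
Compute connected components by grouping points that agree on all clopens:
  component: {g, h, i}


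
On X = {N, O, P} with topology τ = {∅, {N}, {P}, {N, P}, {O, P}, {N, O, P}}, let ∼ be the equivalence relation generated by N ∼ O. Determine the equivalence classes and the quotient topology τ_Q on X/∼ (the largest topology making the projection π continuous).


X/∼ = {[N=O], [P]}; |τ_Q| = 3.

Equivalence classes: [N=O], [P].
Quotient map π: X → X/∼ sends N ↦ [N=O], O ↦ [N=O], P ↦ [P].
For each subset V ⊆ X/∼, compute π^{-1}(V) ⊆ X and check whether π^{-1}(V) ∈ τ. V is open in τ_Q iff π^{-1}(V) ∈ τ.
  V = {}: π^{-1}(V) = ∅ ∈ τ ✓.
  V = {[N=O]}: π^{-1}(V) = {N, O} ∉ τ ✗.
  V = {[P]}: π^{-1}(V) = {P} ∈ τ ✓.
  V = {[N=O], [P]}: π^{-1}(V) = {N, O, P} ∈ τ ✓.
Open sets in the quotient: τ_Q = {{}, {[P]}, {[N=O], [P]}} (3 elements).


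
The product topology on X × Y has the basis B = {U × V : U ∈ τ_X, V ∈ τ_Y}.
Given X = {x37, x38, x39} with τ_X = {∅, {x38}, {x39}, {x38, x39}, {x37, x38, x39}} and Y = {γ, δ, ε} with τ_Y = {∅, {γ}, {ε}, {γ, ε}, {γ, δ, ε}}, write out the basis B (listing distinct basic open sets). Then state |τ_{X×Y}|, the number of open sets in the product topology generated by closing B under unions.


Basis B = {∅ × ∅, {x38} × {γ}, {x38} × {ε}, {x39} × {γ}, {x39} × {ε}, {x38} × {γ, ε}, {x38, x39} × {γ}, {x38, x39} × {ε}, {x39} × {γ, ε}, {x37, x38, x39} × {γ}, {x37, x38, x39} × {ε}, {x38} × {γ, δ, ε}, {x39} × {γ, δ, ε}, {x38, x39} × {γ, ε}, {x37, x38, x39} × {γ, ε}, {x38, x39} × {γ, δ, ε}, {x37, x38, x39} × {γ, δ, ε}}; |τ_{X×Y}| = 48.

Enumerate products U × V with U ∈ τ_X, V ∈ τ_Y (deduplicated):
  ∅ × ∅ = {} (∅)
  {x38} × {γ} = {(x38,γ)}
  {x38} × {ε} = {(x38,ε)}
  {x39} × {γ} = {(x39,γ)}
  {x39} × {ε} = {(x39,ε)}
  {x38} × {γ, ε} = {(x38,γ), (x38,ε)}
  {x38, x39} × {γ} = {(x38,γ), (x39,γ)}
  {x38, x39} × {ε} = {(x38,ε), (x39,ε)}
  {x39} × {γ, ε} = {(x39,γ), (x39,ε)}
  {x37, x38, x39} × {γ} = {(x37,γ), (x38,γ), (x39,γ)}
  {x37, x38, x39} × {ε} = {(x37,ε), (x38,ε), (x39,ε)}
  {x38} × {γ, δ, ε} = {(x38,γ), (x38,δ), (x38,ε)}
  {x39} × {γ, δ, ε} = {(x39,γ), (x39,δ), (x39,ε)}
  {x38, x39} × {γ, ε} = {(x38,γ), (x38,ε), (x39,γ), (x39,ε)}
  {x37, x38, x39} × {γ, ε} = {(x37,γ), (x37,ε), (x38,γ), (x38,ε), (x39,γ), (x39,ε)}
  {x38, x39} × {γ, δ, ε} = {(x38,γ), (x38,δ), (x38,ε), (x39,γ), (x39,δ), (x39,ε)}
  {x37, x38, x39} × {γ, δ, ε} = {(x37,γ), (x37,δ), (x37,ε), (x38,γ), (x38,δ), (x38,ε), (x39,γ), (x39,δ), (x39,ε)}
These 17 distinct sets form the basis B.
Close under arbitrary unions to get τ_{X×Y}; counting gives |τ_{X×Y}| = 48.


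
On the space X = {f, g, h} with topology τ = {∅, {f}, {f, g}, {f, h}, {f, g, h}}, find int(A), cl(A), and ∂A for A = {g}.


int(A) = ∅, cl(A) = {g}, ∂A = {g}.

Closed sets in (X, τ) are complements of opens:
  closed(X, τ) = {∅, {g}, {h}, {g, h}, {f, g, h}}.
int(A) = ⋃ {U ∈ τ : U ⊆ A}. Opens contained in A: ∅.
Taking the union of these: int(A) = ∅.
cl(A) = ⋂ {C closed : A ⊆ C}. Closed sets containing A: {g}, {g, h}, {f, g, h}.
Intersecting these: cl(A) = {g}.
∂A = cl(A) ∖ int(A) = {g} ∖ ∅ = {g}.


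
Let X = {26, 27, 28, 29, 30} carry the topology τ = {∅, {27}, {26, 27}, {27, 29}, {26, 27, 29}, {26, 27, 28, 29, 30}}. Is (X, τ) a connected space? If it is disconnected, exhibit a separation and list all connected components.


(X, τ) is connected.

Find clopen sets (U ∈ τ with X ∖ U ∈ τ):
  U = ∅, X ∖ U = {26, 27, 28, 29, 30} — both open, so U is clopen.
  U = {26, 27, 28, 29, 30}, X ∖ U = ∅ — both open, so U is clopen.
Only trivial clopens (∅ and X) exist, so (X, τ) is connected.
Compute connected components by grouping points that agree on all clopens:
  component: {26, 27, 28, 29, 30}


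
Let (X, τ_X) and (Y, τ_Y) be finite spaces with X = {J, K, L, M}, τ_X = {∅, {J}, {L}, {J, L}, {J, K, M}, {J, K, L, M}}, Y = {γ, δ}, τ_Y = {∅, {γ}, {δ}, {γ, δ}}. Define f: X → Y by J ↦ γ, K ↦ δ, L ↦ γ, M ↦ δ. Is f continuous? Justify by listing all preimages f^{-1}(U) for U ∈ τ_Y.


f is NOT continuous.

Compute f^{-1}(U) for each U ∈ τ_Y:
  U = ∅: f^{-1}(U) = ∅ ∈ τ_X ✓.
  U = {γ}: f^{-1}(U) = {J, L} ∈ τ_X ✓.
  U = {δ}: f^{-1}(U) = {K, M} ∉ τ_X ✗.
  U = {γ, δ}: f^{-1}(U) = {J, K, L, M} ∈ τ_X ✓.
Found U = {δ} with f^{-1}(U) = {K, M} not in τ_X. Therefore f is NOT continuous.


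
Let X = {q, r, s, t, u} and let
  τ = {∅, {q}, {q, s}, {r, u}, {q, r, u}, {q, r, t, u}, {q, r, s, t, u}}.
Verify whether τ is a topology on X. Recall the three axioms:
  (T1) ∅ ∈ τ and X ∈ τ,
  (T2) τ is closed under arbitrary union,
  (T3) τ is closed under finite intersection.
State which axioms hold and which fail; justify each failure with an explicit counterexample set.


τ is NOT a topology on X.

Axiom (T1): ∅ ∈ τ? Yes; X ∈ τ? Yes.
Axiom (T2/T3): check pairwise unions and intersections of members of τ.
Counterexample for (T2): {q, s} ∪ {r, u} = {q, r, s, u} ∉ τ. Therefore τ is NOT a topology.


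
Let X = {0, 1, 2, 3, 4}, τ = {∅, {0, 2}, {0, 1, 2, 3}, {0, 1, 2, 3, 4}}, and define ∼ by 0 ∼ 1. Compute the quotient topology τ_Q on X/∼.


X/∼ = {[0=1], [2], [3], [4]}; |τ_Q| = 3.

Equivalence classes: [0=1], [2], [3], [4].
Quotient map π: X → X/∼ sends 0 ↦ [0=1], 1 ↦ [0=1], 2 ↦ [2], 3 ↦ [3], 4 ↦ [4].
For each subset V ⊆ X/∼, compute π^{-1}(V) ⊆ X and check whether π^{-1}(V) ∈ τ. V is open in τ_Q iff π^{-1}(V) ∈ τ.
  V = {}: π^{-1}(V) = ∅ ∈ τ ✓.
  V = {[0=1]}: π^{-1}(V) = {0, 1} ∉ τ ✗.
  V = {[2]}: π^{-1}(V) = {2} ∉ τ ✗.
  V = {[0=1], [2]}: π^{-1}(V) = {0, 1, 2} ∉ τ ✗.
  V = {[3]}: π^{-1}(V) = {3} ∉ τ ✗.
  V = {[0=1], [3]}: π^{-1}(V) = {0, 1, 3} ∉ τ ✗.
  V = {[2], [3]}: π^{-1}(V) = {2, 3} ∉ τ ✗.
  V = {[0=1], [2], [3]}: π^{-1}(V) = {0, 1, 2, 3} ∈ τ ✓.
  V = {[4]}: π^{-1}(V) = {4} ∉ τ ✗.
  V = {[0=1], [4]}: π^{-1}(V) = {0, 1, 4} ∉ τ ✗.
  V = {[2], [4]}: π^{-1}(V) = {2, 4} ∉ τ ✗.
  V = {[0=1], [2], [4]}: π^{-1}(V) = {0, 1, 2, 4} ∉ τ ✗.
  V = {[3], [4]}: π^{-1}(V) = {3, 4} ∉ τ ✗.
  V = {[0=1], [3], [4]}: π^{-1}(V) = {0, 1, 3, 4} ∉ τ ✗.
  V = {[2], [3], [4]}: π^{-1}(V) = {2, 3, 4} ∉ τ ✗.
  V = {[0=1], [2], [3], [4]}: π^{-1}(V) = {0, 1, 2, 3, 4} ∈ τ ✓.
Open sets in the quotient: τ_Q = {{}, {[0=1], [2], [3]}, {[0=1], [2], [3], [4]}} (3 elements).


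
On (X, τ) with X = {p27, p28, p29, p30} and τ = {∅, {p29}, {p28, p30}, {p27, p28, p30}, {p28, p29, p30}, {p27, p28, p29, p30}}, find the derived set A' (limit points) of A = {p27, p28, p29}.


A' = {p27, p30}

For each x ∈ X, list the open sets U ∈ τ with x ∈ U, then check whether U ∩ (A ∖ {x}) ≠ ∅ for every such U.
  x = p27: opens ∋ x are {p27, p28, p30}, {p27, p28, p29, p30}; each meets A ∖ {p27}, so x IS a limit point.
  x = p28: open {p28, p30} ∋ x has {p28, p30} ∩ (A ∖ {p28}) = ∅, so x is NOT a limit point.
  x = p29: open {p29} ∋ x has {p29} ∩ (A ∖ {p29}) = ∅, so x is NOT a limit point.
  x = p30: opens ∋ x are {p28, p30}, {p27, p28, p30}, {p28, p29, p30}, {p27, p28, p29, p30}; each meets A ∖ {p30}, so x IS a limit point.
Collecting: A' = {p27, p30}.


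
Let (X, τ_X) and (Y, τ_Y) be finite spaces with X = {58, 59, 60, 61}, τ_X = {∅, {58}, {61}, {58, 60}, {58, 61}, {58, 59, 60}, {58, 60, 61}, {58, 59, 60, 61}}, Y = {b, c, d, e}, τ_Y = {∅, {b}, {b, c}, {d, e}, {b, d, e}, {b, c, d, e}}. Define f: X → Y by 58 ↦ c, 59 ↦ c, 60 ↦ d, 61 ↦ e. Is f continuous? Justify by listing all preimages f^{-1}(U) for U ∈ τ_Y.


f is NOT continuous.

Compute f^{-1}(U) for each U ∈ τ_Y:
  U = ∅: f^{-1}(U) = ∅ ∈ τ_X ✓.
  U = {b}: f^{-1}(U) = ∅ ∈ τ_X ✓.
  U = {b, c}: f^{-1}(U) = {58, 59} ∉ τ_X ✗.
  U = {d, e}: f^{-1}(U) = {60, 61} ∉ τ_X ✗.
  U = {b, d, e}: f^{-1}(U) = {60, 61} ∉ τ_X ✗.
  U = {b, c, d, e}: f^{-1}(U) = {58, 59, 60, 61} ∈ τ_X ✓.
Found U = {b, c} with f^{-1}(U) = {58, 59} not in τ_X. Therefore f is NOT continuous.


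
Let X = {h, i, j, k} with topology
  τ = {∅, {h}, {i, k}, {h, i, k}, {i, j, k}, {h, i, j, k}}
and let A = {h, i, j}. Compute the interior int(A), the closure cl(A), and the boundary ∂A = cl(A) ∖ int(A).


int(A) = {h}, cl(A) = {h, i, j, k}, ∂A = {i, j, k}.

Closed sets in (X, τ) are complements of opens:
  closed(X, τ) = {∅, {h}, {j}, {h, j}, {i, j, k}, {h, i, j, k}}.
int(A) = ⋃ {U ∈ τ : U ⊆ A}. Opens contained in A: ∅, {h}.
Taking the union of these: int(A) = {h}.
cl(A) = ⋂ {C closed : A ⊆ C}. Closed sets containing A: {h, i, j, k}.
Intersecting these: cl(A) = {h, i, j, k}.
∂A = cl(A) ∖ int(A) = {h, i, j, k} ∖ {h} = {i, j, k}.


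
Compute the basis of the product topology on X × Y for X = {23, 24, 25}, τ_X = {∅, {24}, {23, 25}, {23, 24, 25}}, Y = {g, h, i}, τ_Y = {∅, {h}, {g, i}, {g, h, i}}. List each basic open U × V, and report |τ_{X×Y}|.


Basis B = {∅ × ∅, {24} × {h}, {23, 25} × {h}, {24} × {g, i}, {23, 24, 25} × {h}, {24} × {g, h, i}, {23, 25} × {g, i}, {23, 25} × {g, h, i}, {23, 24, 25} × {g, i}, {23, 24, 25} × {g, h, i}}; |τ_{X×Y}| = 16.

Enumerate products U × V with U ∈ τ_X, V ∈ τ_Y (deduplicated):
  ∅ × ∅ = {} (∅)
  {24} × {h} = {(24,h)}
  {23, 25} × {h} = {(23,h), (25,h)}
  {24} × {g, i} = {(24,g), (24,i)}
  {23, 24, 25} × {h} = {(23,h), (24,h), (25,h)}
  {24} × {g, h, i} = {(24,g), (24,h), (24,i)}
  {23, 25} × {g, i} = {(23,g), (23,i), (25,g), (25,i)}
  {23, 25} × {g, h, i} = {(23,g), (23,h), (23,i), (25,g), (25,h), (25,i)}
  {23, 24, 25} × {g, i} = {(23,g), (23,i), (24,g), (24,i), (25,g), (25,i)}
  {23, 24, 25} × {g, h, i} = {(23,g), (23,h), (23,i), (24,g), (24,h), (24,i), (25,g), (25,h), (25,i)}
These 10 distinct sets form the basis B.
Close under arbitrary unions to get τ_{X×Y}; counting gives |τ_{X×Y}| = 16.


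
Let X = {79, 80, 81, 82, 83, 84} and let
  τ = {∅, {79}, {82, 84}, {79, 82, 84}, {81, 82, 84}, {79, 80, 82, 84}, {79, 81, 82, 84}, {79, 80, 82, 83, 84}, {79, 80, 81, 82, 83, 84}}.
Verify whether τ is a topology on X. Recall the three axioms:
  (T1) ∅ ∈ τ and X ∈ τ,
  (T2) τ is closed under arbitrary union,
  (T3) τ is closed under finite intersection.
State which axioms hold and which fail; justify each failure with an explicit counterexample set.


τ is NOT a topology on X.

Axiom (T1): ∅ ∈ τ? Yes; X ∈ τ? Yes.
Axiom (T2/T3): check pairwise unions and intersections of members of τ.
Counterexample for (T2): {81, 82, 84} ∪ {79, 80, 82, 84} = {79, 80, 81, 82, 84} ∉ τ. Therefore τ is NOT a topology.


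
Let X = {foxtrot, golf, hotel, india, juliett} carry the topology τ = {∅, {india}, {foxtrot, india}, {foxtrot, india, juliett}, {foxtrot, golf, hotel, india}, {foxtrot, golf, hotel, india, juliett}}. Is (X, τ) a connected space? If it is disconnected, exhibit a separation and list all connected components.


(X, τ) is connected.

Find clopen sets (U ∈ τ with X ∖ U ∈ τ):
  U = ∅, X ∖ U = {foxtrot, golf, hotel, india, juliett} — both open, so U is clopen.
  U = {foxtrot, golf, hotel, india, juliett}, X ∖ U = ∅ — both open, so U is clopen.
Only trivial clopens (∅ and X) exist, so (X, τ) is connected.
Compute connected components by grouping points that agree on all clopens:
  component: {foxtrot, golf, hotel, india, juliett}


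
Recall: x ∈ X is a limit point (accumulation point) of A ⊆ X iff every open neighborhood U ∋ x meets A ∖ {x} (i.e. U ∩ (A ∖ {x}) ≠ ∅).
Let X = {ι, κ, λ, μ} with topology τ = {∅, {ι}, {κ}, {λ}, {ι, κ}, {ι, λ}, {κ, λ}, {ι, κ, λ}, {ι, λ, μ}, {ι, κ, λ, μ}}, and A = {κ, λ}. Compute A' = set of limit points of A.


A' = {μ}

For each x ∈ X, list the open sets U ∈ τ with x ∈ U, then check whether U ∩ (A ∖ {x}) ≠ ∅ for every such U.
  x = ι: open {ι} ∋ x has {ι} ∩ (A ∖ {ι}) = ∅, so x is NOT a limit point.
  x = κ: open {κ} ∋ x has {κ} ∩ (A ∖ {κ}) = ∅, so x is NOT a limit point.
  x = λ: open {λ} ∋ x has {λ} ∩ (A ∖ {λ}) = ∅, so x is NOT a limit point.
  x = μ: opens ∋ x are {ι, λ, μ}, {ι, κ, λ, μ}; each meets A ∖ {μ}, so x IS a limit point.
Collecting: A' = {μ}.


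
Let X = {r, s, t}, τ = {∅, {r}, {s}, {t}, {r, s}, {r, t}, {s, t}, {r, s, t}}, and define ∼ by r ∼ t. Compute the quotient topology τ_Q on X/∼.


X/∼ = {[r=t], [s]}; |τ_Q| = 4.

Equivalence classes: [r=t], [s].
Quotient map π: X → X/∼ sends r ↦ [r=t], s ↦ [s], t ↦ [r=t].
For each subset V ⊆ X/∼, compute π^{-1}(V) ⊆ X and check whether π^{-1}(V) ∈ τ. V is open in τ_Q iff π^{-1}(V) ∈ τ.
  V = {}: π^{-1}(V) = ∅ ∈ τ ✓.
  V = {[r=t]}: π^{-1}(V) = {r, t} ∈ τ ✓.
  V = {[s]}: π^{-1}(V) = {s} ∈ τ ✓.
  V = {[r=t], [s]}: π^{-1}(V) = {r, s, t} ∈ τ ✓.
Open sets in the quotient: τ_Q = {{}, {[r=t]}, {[s]}, {[r=t], [s]}} (4 elements).


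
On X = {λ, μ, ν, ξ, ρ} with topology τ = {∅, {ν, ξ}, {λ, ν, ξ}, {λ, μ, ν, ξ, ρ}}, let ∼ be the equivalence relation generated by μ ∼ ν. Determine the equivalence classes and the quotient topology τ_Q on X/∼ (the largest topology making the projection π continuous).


X/∼ = {[λ], [μ=ν], [ξ], [ρ]}; |τ_Q| = 2.

Equivalence classes: [λ], [μ=ν], [ξ], [ρ].
Quotient map π: X → X/∼ sends λ ↦ [λ], μ ↦ [μ=ν], ν ↦ [μ=ν], ξ ↦ [ξ], ρ ↦ [ρ].
For each subset V ⊆ X/∼, compute π^{-1}(V) ⊆ X and check whether π^{-1}(V) ∈ τ. V is open in τ_Q iff π^{-1}(V) ∈ τ.
  V = {}: π^{-1}(V) = ∅ ∈ τ ✓.
  V = {[λ]}: π^{-1}(V) = {λ} ∉ τ ✗.
  V = {[μ=ν]}: π^{-1}(V) = {μ, ν} ∉ τ ✗.
  V = {[λ], [μ=ν]}: π^{-1}(V) = {λ, μ, ν} ∉ τ ✗.
  V = {[ξ]}: π^{-1}(V) = {ξ} ∉ τ ✗.
  V = {[λ], [ξ]}: π^{-1}(V) = {λ, ξ} ∉ τ ✗.
  V = {[μ=ν], [ξ]}: π^{-1}(V) = {μ, ν, ξ} ∉ τ ✗.
  V = {[λ], [μ=ν], [ξ]}: π^{-1}(V) = {λ, μ, ν, ξ} ∉ τ ✗.
  V = {[ρ]}: π^{-1}(V) = {ρ} ∉ τ ✗.
  V = {[λ], [ρ]}: π^{-1}(V) = {λ, ρ} ∉ τ ✗.
  V = {[μ=ν], [ρ]}: π^{-1}(V) = {μ, ν, ρ} ∉ τ ✗.
  V = {[λ], [μ=ν], [ρ]}: π^{-1}(V) = {λ, μ, ν, ρ} ∉ τ ✗.
  V = {[ξ], [ρ]}: π^{-1}(V) = {ξ, ρ} ∉ τ ✗.
  V = {[λ], [ξ], [ρ]}: π^{-1}(V) = {λ, ξ, ρ} ∉ τ ✗.
  V = {[μ=ν], [ξ], [ρ]}: π^{-1}(V) = {μ, ν, ξ, ρ} ∉ τ ✗.
  V = {[λ], [μ=ν], [ξ], [ρ]}: π^{-1}(V) = {λ, μ, ν, ξ, ρ} ∈ τ ✓.
Open sets in the quotient: τ_Q = {{}, {[λ], [μ=ν], [ξ], [ρ]}} (2 elements).


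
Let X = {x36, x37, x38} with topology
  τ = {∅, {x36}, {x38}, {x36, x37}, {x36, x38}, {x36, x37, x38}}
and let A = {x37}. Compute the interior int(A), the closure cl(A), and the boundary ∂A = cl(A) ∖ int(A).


int(A) = ∅, cl(A) = {x37}, ∂A = {x37}.

Closed sets in (X, τ) are complements of opens:
  closed(X, τ) = {∅, {x37}, {x38}, {x36, x37}, {x37, x38}, {x36, x37, x38}}.
int(A) = ⋃ {U ∈ τ : U ⊆ A}. Opens contained in A: ∅.
Taking the union of these: int(A) = ∅.
cl(A) = ⋂ {C closed : A ⊆ C}. Closed sets containing A: {x37}, {x36, x37}, {x37, x38}, {x36, x37, x38}.
Intersecting these: cl(A) = {x37}.
∂A = cl(A) ∖ int(A) = {x37} ∖ ∅ = {x37}.


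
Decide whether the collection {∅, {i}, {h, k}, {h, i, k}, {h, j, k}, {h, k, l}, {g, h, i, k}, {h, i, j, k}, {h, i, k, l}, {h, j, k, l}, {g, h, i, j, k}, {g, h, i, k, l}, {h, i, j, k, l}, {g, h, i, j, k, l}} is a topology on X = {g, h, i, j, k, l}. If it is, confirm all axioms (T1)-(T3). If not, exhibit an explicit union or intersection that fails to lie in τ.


τ IS a topology on X.

Axiom (T1): ∅ ∈ τ? Yes; X ∈ τ? Yes.
Axiom (T2/T3): check pairwise unions and intersections of members of τ.
All pairwise intersections and unions checked — each lies in τ. Therefore τ satisfies (T1), (T2), (T3): it IS a topology on X.


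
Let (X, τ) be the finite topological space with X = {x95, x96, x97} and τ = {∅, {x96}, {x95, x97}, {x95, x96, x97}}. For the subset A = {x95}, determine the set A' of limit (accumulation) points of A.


A' = {x97}

For each x ∈ X, list the open sets U ∈ τ with x ∈ U, then check whether U ∩ (A ∖ {x}) ≠ ∅ for every such U.
  x = x95: open {x95, x97} ∋ x has {x95, x97} ∩ (A ∖ {x95}) = ∅, so x is NOT a limit point.
  x = x96: open {x96} ∋ x has {x96} ∩ (A ∖ {x96}) = ∅, so x is NOT a limit point.
  x = x97: opens ∋ x are {x95, x97}, {x95, x96, x97}; each meets A ∖ {x97}, so x IS a limit point.
Collecting: A' = {x97}.


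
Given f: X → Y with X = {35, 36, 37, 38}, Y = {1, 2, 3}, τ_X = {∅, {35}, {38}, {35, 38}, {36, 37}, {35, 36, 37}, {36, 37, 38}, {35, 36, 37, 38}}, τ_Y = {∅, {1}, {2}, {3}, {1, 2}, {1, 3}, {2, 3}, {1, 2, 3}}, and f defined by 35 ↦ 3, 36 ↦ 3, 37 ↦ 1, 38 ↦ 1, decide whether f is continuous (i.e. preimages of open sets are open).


f is NOT continuous.

Compute f^{-1}(U) for each U ∈ τ_Y:
  U = ∅: f^{-1}(U) = ∅ ∈ τ_X ✓.
  U = {1}: f^{-1}(U) = {37, 38} ∉ τ_X ✗.
  U = {2}: f^{-1}(U) = ∅ ∈ τ_X ✓.
  U = {3}: f^{-1}(U) = {35, 36} ∉ τ_X ✗.
  U = {1, 2}: f^{-1}(U) = {37, 38} ∉ τ_X ✗.
  U = {1, 3}: f^{-1}(U) = {35, 36, 37, 38} ∈ τ_X ✓.
  U = {2, 3}: f^{-1}(U) = {35, 36} ∉ τ_X ✗.
  U = {1, 2, 3}: f^{-1}(U) = {35, 36, 37, 38} ∈ τ_X ✓.
Found U = {1} with f^{-1}(U) = {37, 38} not in τ_X. Therefore f is NOT continuous.


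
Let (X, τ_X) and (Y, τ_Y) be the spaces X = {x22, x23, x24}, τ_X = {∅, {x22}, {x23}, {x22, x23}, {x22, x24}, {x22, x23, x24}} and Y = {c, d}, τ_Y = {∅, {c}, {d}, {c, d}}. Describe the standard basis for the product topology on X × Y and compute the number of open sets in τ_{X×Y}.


Basis B = {∅ × ∅, {x22} × {c}, {x22} × {d}, {x23} × {c}, {x23} × {d}, {x22} × {c, d}, {x22, x23} × {c}, {x22, x24} × {c}, {x22, x23} × {d}, {x22, x24} × {d}, {x23} × {c, d}, {x22, x23, x24} × {c}, {x22, x23, x24} × {d}, {x22, x23} × {c, d}, {x22, x24} × {c, d}, {x22, x23, x24} × {c, d}}; |τ_{X×Y}| = 36.

Enumerate products U × V with U ∈ τ_X, V ∈ τ_Y (deduplicated):
  ∅ × ∅ = {} (∅)
  {x22} × {c} = {(x22,c)}
  {x22} × {d} = {(x22,d)}
  {x23} × {c} = {(x23,c)}
  {x23} × {d} = {(x23,d)}
  {x22} × {c, d} = {(x22,c), (x22,d)}
  {x22, x23} × {c} = {(x22,c), (x23,c)}
  {x22, x24} × {c} = {(x22,c), (x24,c)}
  {x22, x23} × {d} = {(x22,d), (x23,d)}
  {x22, x24} × {d} = {(x22,d), (x24,d)}
  {x23} × {c, d} = {(x23,c), (x23,d)}
  {x22, x23, x24} × {c} = {(x22,c), (x23,c), (x24,c)}
  {x22, x23, x24} × {d} = {(x22,d), (x23,d), (x24,d)}
  {x22, x23} × {c, d} = {(x22,c), (x22,d), (x23,c), (x23,d)}
  {x22, x24} × {c, d} = {(x22,c), (x22,d), (x24,c), (x24,d)}
  {x22, x23, x24} × {c, d} = {(x22,c), (x22,d), (x23,c), (x23,d), (x24,c), (x24,d)}
These 16 distinct sets form the basis B.
Close under arbitrary unions to get τ_{X×Y}; counting gives |τ_{X×Y}| = 36.


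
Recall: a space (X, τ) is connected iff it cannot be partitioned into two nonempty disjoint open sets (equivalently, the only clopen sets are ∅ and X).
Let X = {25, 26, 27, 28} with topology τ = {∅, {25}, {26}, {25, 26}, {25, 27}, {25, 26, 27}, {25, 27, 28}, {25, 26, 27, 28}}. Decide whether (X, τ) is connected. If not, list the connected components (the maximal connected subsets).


(X, τ) is disconnected; components = [{26}, {25, 27, 28}].

Find clopen sets (U ∈ τ with X ∖ U ∈ τ):
  U = ∅, X ∖ U = {25, 26, 27, 28} — both open, so U is clopen.
  U = {26}, X ∖ U = {25, 27, 28} — both open, so U is clopen.
  U = {25, 27, 28}, X ∖ U = {26} — both open, so U is clopen.
  U = {25, 26, 27, 28}, X ∖ U = ∅ — both open, so U is clopen.
Nontrivial clopen(s) exist: e.g. {25, 27, 28}. So (X, τ) is disconnected.
Compute connected components by grouping points that agree on all clopens:
  component: {26}
  component: {25, 27, 28}


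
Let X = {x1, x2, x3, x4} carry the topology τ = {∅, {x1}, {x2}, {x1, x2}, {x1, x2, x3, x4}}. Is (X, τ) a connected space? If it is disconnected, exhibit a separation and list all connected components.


(X, τ) is connected.

Find clopen sets (U ∈ τ with X ∖ U ∈ τ):
  U = ∅, X ∖ U = {x1, x2, x3, x4} — both open, so U is clopen.
  U = {x1, x2, x3, x4}, X ∖ U = ∅ — both open, so U is clopen.
Only trivial clopens (∅ and X) exist, so (X, τ) is connected.
Compute connected components by grouping points that agree on all clopens:
  component: {x1, x2, x3, x4}


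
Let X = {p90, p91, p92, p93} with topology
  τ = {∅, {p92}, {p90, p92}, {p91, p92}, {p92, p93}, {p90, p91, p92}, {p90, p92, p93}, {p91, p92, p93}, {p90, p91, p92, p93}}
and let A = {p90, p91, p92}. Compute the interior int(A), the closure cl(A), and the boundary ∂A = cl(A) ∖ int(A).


int(A) = {p90, p91, p92}, cl(A) = {p90, p91, p92, p93}, ∂A = {p93}.

Closed sets in (X, τ) are complements of opens:
  closed(X, τ) = {∅, {p90}, {p91}, {p93}, {p90, p91}, {p90, p93}, {p91, p93}, {p90, p91, p93}, {p90, p91, p92, p93}}.
int(A) = ⋃ {U ∈ τ : U ⊆ A}. Opens contained in A: ∅, {p92}, {p90, p92}, {p91, p92}, {p90, p91, p92}.
Taking the union of these: int(A) = {p90, p91, p92}.
cl(A) = ⋂ {C closed : A ⊆ C}. Closed sets containing A: {p90, p91, p92, p93}.
Intersecting these: cl(A) = {p90, p91, p92, p93}.
∂A = cl(A) ∖ int(A) = {p90, p91, p92, p93} ∖ {p90, p91, p92} = {p93}.


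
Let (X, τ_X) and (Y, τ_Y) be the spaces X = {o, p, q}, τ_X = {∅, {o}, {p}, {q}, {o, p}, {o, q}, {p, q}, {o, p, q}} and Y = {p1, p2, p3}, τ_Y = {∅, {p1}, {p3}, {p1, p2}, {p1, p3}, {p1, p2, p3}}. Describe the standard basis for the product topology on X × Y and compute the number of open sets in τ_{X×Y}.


Basis B = {∅ × ∅, {o} × {p1}, {o} × {p3}, {p} × {p1}, {p} × {p3}, {q} × {p1}, {q} × {p3}, {o} × {p1, p2}, {o} × {p1, p3}, {o, p} × {p1}, {o, q} × {p1}, {o, p} × {p3}, {o, q} × {p3}, {p} × {p1, p2}, {p} × {p1, p3}, {p, q} × {p1}, {p, q} × {p3}, {q} × {p1, p2}, {q} × {p1, p3}, {o} × {p1, p2, p3}, {o, p, q} × {p1}, {o, p, q} × {p3}, {p} × {p1, p2, p3}, {q} × {p1, p2, p3}, {o, p} × {p1, p2}, {o, q} × {p1, p2}, {o, p} × {p1, p3}, {o, q} × {p1, p3}, {p, q} × {p1, p2}, {p, q} × {p1, p3}, {o, p} × {p1, p2, p3}, {o, q} × {p1, p2, p3}, {o, p, q} × {p1, p2}, {o, p, q} × {p1, p3}, {p, q} × {p1, p2, p3}, {o, p, q} × {p1, p2, p3}}; |τ_{X×Y}| = 216.

Enumerate products U × V with U ∈ τ_X, V ∈ τ_Y (deduplicated):
  ∅ × ∅ = {} (∅)
  {o} × {p1} = {(o,p1)}
  {o} × {p3} = {(o,p3)}
  {p} × {p1} = {(p,p1)}
  {p} × {p3} = {(p,p3)}
  {q} × {p1} = {(q,p1)}
  {q} × {p3} = {(q,p3)}
  {o} × {p1, p2} = {(o,p1), (o,p2)}
  {o} × {p1, p3} = {(o,p1), (o,p3)}
  {o, p} × {p1} = {(o,p1), (p,p1)}
  {o, q} × {p1} = {(o,p1), (q,p1)}
  {o, p} × {p3} = {(o,p3), (p,p3)}
  {o, q} × {p3} = {(o,p3), (q,p3)}
  {p} × {p1, p2} = {(p,p1), (p,p2)}
  {p} × {p1, p3} = {(p,p1), (p,p3)}
  {p, q} × {p1} = {(p,p1), (q,p1)}
  {p, q} × {p3} = {(p,p3), (q,p3)}
  {q} × {p1, p2} = {(q,p1), (q,p2)}
  {q} × {p1, p3} = {(q,p1), (q,p3)}
  {o} × {p1, p2, p3} = {(o,p1), (o,p2), (o,p3)}
  {o, p, q} × {p1} = {(o,p1), (p,p1), (q,p1)}
  {o, p, q} × {p3} = {(o,p3), (p,p3), (q,p3)}
  {p} × {p1, p2, p3} = {(p,p1), (p,p2), (p,p3)}
  {q} × {p1, p2, p3} = {(q,p1), (q,p2), (q,p3)}
  {o, p} × {p1, p2} = {(o,p1), (o,p2), (p,p1), (p,p2)}
  {o, q} × {p1, p2} = {(o,p1), (o,p2), (q,p1), (q,p2)}
  {o, p} × {p1, p3} = {(o,p1), (o,p3), (p,p1), (p,p3)}
  {o, q} × {p1, p3} = {(o,p1), (o,p3), (q,p1), (q,p3)}
  {p, q} × {p1, p2} = {(p,p1), (p,p2), (q,p1), (q,p2)}
  {p, q} × {p1, p3} = {(p,p1), (p,p3), (q,p1), (q,p3)}
  {o, p} × {p1, p2, p3} = {(o,p1), (o,p2), (o,p3), (p,p1), (p,p2), (p,p3)}
  {o, q} × {p1, p2, p3} = {(o,p1), (o,p2), (o,p3), (q,p1), (q,p2), (q,p3)}
  {o, p, q} × {p1, p2} = {(o,p1), (o,p2), (p,p1), (p,p2), (q,p1), (q,p2)}
  {o, p, q} × {p1, p3} = {(o,p1), (o,p3), (p,p1), (p,p3), (q,p1), (q,p3)}
  {p, q} × {p1, p2, p3} = {(p,p1), (p,p2), (p,p3), (q,p1), (q,p2), (q,p3)}
  {o, p, q} × {p1, p2, p3} = {(o,p1), (o,p2), (o,p3), (p,p1), (p,p2), (p,p3), (q,p1), (q,p2), (q,p3)}
These 36 distinct sets form the basis B.
Close under arbitrary unions to get τ_{X×Y}; counting gives |τ_{X×Y}| = 216.
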